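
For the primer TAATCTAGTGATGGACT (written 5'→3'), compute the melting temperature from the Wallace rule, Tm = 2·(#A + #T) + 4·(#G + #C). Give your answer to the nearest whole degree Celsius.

46°C

Base counts: A=5, T=6, G=4, C=2 (length 17).
Tm = 2·(5+6) + 4·(4+2) = 2·11 + 4·6 = 22 + 24 = 46°C.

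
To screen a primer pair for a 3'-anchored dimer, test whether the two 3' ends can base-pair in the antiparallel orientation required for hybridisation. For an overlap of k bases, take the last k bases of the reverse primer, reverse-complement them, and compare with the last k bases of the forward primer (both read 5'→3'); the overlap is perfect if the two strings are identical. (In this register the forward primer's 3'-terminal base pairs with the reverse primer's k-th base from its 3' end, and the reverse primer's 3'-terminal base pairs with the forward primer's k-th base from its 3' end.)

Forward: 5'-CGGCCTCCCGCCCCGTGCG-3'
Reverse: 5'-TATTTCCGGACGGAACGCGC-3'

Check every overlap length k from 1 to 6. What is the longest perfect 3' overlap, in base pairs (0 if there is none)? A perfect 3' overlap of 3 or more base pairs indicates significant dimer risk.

Longest perfect overlap: 3 complementary base pairs; significant dimer risk (threshold 3).

Last 6 bases (5'→3') — forward …CGTGCG, reverse …ACGCGC.
Reverse complement of the reverse primer's last 6 bases: GCGCGT; its first k bases are the reverse complement of the reverse primer's last k bases, so a perfect k-base overlap needs the forward primer's last k bases to equal them.
Comparing (forward last k vs required): k=1: G vs G ✓; k=2: CG vs GC ✗; k=3: GCG vs GCG ✓; k=4: TGCG vs GCGC ✗; k=5: GTGCG vs GCGCG ✗; k=6: CGTGCG vs GCGCGT ✗.
Perfect overlaps at k = 1, 3; the largest is 3.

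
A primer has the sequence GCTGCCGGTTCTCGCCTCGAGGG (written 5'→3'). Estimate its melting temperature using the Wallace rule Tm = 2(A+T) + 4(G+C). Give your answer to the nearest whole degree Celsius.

Base counts: A=1, T=5, G=9, C=8 (length 23).
Tm = 2·(1+5) + 4·(9+8) = 2·6 + 4·17 = 12 + 68 = 80°C.

80°C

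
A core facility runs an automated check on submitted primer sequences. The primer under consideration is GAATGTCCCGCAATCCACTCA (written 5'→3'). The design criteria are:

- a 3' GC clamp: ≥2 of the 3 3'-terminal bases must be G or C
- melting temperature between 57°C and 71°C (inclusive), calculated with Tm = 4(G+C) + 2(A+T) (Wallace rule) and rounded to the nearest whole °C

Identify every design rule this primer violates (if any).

Fails: GC clamp.

Base counts: A=6, T=4, G=3, C=8 (length 21).
GC clamp: 3' end TCA has 1 G/C, need ≥2 ✗
Tm: Tm = 2·10 + 4·11 = 64°C ✓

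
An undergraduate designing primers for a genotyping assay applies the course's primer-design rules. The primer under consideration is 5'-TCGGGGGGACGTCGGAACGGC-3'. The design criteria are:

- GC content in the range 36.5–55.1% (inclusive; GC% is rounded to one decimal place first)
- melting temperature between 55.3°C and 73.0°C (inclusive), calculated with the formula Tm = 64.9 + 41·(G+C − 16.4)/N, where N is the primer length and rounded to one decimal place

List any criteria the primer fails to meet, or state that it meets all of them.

Base counts: A=3, T=2, G=11, C=5 (length 21).
GC content: GC 16/21 = 76.2%, outside 36.5–55.1% ✗
Tm: Tm = 64.9 + 41·(16 − 16.4)/21 = 64.1°C ✓

Fails: GC content.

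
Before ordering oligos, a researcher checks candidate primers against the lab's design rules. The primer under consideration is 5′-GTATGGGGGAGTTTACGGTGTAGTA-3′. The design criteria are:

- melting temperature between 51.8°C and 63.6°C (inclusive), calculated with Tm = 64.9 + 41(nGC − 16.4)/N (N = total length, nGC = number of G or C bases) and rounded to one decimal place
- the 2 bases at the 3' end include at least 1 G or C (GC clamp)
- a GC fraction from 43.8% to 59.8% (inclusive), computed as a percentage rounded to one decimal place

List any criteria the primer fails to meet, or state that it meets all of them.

Base counts: A=5, T=8, G=11, C=1 (length 25).
Tm: Tm = 64.9 + 41·(12 − 16.4)/25 = 57.7°C ✓
GC clamp: 3' end TA has 0 G/C, need ≥1 ✗
GC content: GC 12/25 = 48.0% ✓

Fails: GC clamp.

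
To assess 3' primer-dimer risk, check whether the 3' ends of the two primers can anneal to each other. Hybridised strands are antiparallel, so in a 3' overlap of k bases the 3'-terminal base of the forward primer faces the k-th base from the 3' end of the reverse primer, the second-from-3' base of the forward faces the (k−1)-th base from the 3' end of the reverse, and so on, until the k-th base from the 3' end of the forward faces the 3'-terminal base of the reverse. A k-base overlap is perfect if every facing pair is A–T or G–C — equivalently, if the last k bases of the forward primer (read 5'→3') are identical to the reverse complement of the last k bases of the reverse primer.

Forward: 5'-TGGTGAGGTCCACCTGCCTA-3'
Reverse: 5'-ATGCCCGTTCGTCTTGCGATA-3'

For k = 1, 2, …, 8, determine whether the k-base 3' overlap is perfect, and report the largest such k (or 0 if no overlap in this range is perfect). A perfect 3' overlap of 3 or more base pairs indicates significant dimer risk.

Last 8 bases (5'→3') — forward …CCTGCCTA, reverse …TTGCGATA.
Reverse complement of the reverse primer's last 8 bases: TATCGCAA; its first k bases are the reverse complement of the reverse primer's last k bases, so a perfect k-base overlap needs the forward primer's last k bases to equal them.
Comparing (forward last k vs required): k=1: A vs T ✗; k=2: TA vs TA ✓; k=3: CTA vs TAT ✗; k=4: CCTA vs TATC ✗; k=5: GCCTA vs TATCG ✗; k=6: TGCCTA vs TATCGC ✗; k=7: CTGCCTA vs TATCGCA ✗; k=8: CCTGCCTA vs TATCGCAA ✗.
Only k = 2 is perfect, so the longest perfect 3' overlap is 2.

Longest perfect overlap: 2 complementary base pairs; below the dimer-risk threshold (threshold 3).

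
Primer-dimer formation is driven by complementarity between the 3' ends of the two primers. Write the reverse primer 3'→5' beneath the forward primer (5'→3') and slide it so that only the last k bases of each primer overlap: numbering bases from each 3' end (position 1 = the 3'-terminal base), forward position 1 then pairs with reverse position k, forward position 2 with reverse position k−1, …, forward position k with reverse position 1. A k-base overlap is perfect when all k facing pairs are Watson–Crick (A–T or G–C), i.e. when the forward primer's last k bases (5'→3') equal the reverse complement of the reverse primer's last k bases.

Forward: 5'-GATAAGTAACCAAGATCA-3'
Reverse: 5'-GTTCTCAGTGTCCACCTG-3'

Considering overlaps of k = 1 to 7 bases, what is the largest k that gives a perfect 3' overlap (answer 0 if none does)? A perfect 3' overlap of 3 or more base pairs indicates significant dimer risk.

Last 7 bases (5'→3') — forward …AAGATCA, reverse …CCACCTG.
Reverse complement of the reverse primer's last 7 bases: CAGGTGG; its first k bases are the reverse complement of the reverse primer's last k bases, so a perfect k-base overlap needs the forward primer's last k bases to equal them.
Comparing (forward last k vs required): k=1: A vs C ✗; k=2: CA vs CA ✓; k=3: TCA vs CAG ✗; k=4: ATCA vs CAGG ✗; k=5: GATCA vs CAGGT ✗; k=6: AGATCA vs CAGGTG ✗; k=7: AAGATCA vs CAGGTGG ✗.
Only k = 2 is perfect, so the longest perfect 3' overlap is 2.

Longest perfect overlap: 2 complementary base pairs; below the dimer-risk threshold (threshold 3).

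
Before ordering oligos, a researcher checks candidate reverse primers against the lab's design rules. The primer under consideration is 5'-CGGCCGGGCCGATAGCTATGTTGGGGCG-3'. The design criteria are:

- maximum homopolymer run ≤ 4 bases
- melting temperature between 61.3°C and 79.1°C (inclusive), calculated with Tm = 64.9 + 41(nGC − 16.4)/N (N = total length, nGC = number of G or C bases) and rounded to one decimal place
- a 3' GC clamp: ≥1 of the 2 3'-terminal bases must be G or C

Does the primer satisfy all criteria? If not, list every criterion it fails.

Base counts: A=3, T=5, G=13, C=7 (length 28).
homopolymer run: longest run = 4 ✓
Tm: Tm = 64.9 + 41·(20 − 16.4)/28 = 70.2°C ✓
GC clamp: 3' end CG has 2 G/C ✓

Meets all criteria.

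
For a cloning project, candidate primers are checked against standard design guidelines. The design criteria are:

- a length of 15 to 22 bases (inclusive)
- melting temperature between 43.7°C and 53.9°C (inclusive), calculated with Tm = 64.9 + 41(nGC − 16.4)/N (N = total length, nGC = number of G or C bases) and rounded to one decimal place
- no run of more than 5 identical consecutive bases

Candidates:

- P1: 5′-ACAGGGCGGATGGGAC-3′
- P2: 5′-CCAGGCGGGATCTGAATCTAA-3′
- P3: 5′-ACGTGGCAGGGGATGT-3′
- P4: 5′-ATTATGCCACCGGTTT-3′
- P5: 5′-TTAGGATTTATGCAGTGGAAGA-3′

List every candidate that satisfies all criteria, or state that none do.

P1, P3 and P5.

P1 (16 nt, A=4 T=1 G=8 C=3): length 16 ✓; Tm = 64.9 + 41·(11 − 16.4)/16 = 51.1°C ✓; longest run = 3 ✓ — passes.
P2 (21 nt, A=6 T=4 G=6 C=5): length 21 ✓; Tm = 64.9 + 41·(11 − 16.4)/21 = 54.4°C, outside 43.7–53.9°C ✗; longest run = 3 ✓ — fails.
P3 (16 nt, A=3 T=3 G=8 C=2): length 16 ✓; Tm = 64.9 + 41·(10 − 16.4)/16 = 48.5°C ✓; longest run = 4 ✓ — passes.
P4 (16 nt, A=3 T=6 G=3 C=4): length 16 ✓; Tm = 64.9 + 41·(7 − 16.4)/16 = 40.8°C, outside 43.7–53.9°C ✗; longest run = 3 ✓ — fails.
P5 (22 nt, A=7 T=7 G=7 C=1): length 22 ✓; Tm = 64.9 + 41·(8 − 16.4)/22 = 49.2°C ✓; longest run = 3 ✓ — passes.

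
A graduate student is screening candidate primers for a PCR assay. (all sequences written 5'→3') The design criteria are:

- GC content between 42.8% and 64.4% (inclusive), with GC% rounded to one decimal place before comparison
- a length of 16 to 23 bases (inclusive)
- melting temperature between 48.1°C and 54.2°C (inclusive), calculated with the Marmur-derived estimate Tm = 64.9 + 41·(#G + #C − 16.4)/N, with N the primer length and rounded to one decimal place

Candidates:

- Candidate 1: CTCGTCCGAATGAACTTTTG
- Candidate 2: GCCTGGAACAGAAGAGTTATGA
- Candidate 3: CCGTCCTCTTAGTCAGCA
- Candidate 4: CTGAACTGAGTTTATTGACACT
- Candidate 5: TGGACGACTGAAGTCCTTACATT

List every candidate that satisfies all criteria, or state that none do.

Candidate 1 (20 nt, A=4 T=7 G=4 C=5): GC 9/20 = 45.0% ✓; length 20 ✓; Tm = 64.9 + 41·(9 − 16.4)/20 = 49.7°C ✓ — passes.
Candidate 2 (22 nt, A=8 T=4 G=7 C=3): GC 10/22 = 45.5% ✓; length 22 ✓; Tm = 64.9 + 41·(10 − 16.4)/22 = 53.0°C ✓ — passes.
Candidate 3 (18 nt, A=3 T=5 G=3 C=7): GC 10/18 = 55.6% ✓; length 18 ✓; Tm = 64.9 + 41·(10 − 16.4)/18 = 50.3°C ✓ — passes.
Candidate 4 (22 nt, A=6 T=8 G=4 C=4): GC 8/22 = 36.4%, outside 42.8–64.4% ✗; length 22 ✓; Tm = 64.9 + 41·(8 − 16.4)/22 = 49.2°C ✓ — fails.
Candidate 5 (23 nt, A=6 T=7 G=5 C=5): GC 10/23 = 43.5% ✓; length 23 ✓; Tm = 64.9 + 41·(10 − 16.4)/23 = 53.5°C ✓ — passes.

Candidate 1, Candidate 2, Candidate 3 and Candidate 5.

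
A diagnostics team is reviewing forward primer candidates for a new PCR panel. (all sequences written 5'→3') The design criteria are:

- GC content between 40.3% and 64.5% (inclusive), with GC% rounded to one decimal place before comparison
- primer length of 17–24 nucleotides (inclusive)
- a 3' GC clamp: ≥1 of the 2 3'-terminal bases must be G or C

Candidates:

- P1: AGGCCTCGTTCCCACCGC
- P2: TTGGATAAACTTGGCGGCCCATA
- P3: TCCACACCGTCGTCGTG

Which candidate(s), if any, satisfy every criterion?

None of the candidates satisfy all criteria.

P1 (18 nt, A=2 T=3 G=4 C=9): GC 13/18 = 72.2%, outside 40.3–64.5% ✗; length 18 ✓; 3' end GC has 2 G/C ✓ — fails.
P2 (23 nt, A=6 T=6 G=6 C=5): GC 11/23 = 47.8% ✓; length 23 ✓; 3' end TA has 0 G/C, need ≥1 ✗ — fails.
P3 (17 nt, A=2 T=4 G=4 C=7): GC 11/17 = 64.7%, outside 40.3–64.5% ✗; length 17 ✓; 3' end TG has 1 G/C ✓ — fails.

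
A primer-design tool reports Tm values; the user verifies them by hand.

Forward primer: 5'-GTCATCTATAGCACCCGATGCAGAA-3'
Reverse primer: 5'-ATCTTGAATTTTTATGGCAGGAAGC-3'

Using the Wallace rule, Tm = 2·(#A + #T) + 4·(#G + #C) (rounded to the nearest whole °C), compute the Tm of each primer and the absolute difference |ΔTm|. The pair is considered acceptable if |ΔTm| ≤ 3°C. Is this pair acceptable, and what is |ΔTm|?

|ΔTm| = 6°C; the pair is not acceptable.

Forward: A=8 T=5 G=5 C=7 → Tm = 2·13 + 4·12 = 74°C.
Reverse: A=7 T=9 G=6 C=3 → Tm = 2·16 + 4·9 = 68°C.
|ΔTm| = |74 − 68| = 6°C, > 3°C.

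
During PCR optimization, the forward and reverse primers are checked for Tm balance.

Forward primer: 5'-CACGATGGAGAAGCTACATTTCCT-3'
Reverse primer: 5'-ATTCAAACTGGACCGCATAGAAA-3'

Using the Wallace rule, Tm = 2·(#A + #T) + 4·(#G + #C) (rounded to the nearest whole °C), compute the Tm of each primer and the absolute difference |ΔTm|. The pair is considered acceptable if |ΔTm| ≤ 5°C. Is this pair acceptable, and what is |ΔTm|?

|ΔTm| = 6°C; the pair is not acceptable.

Forward: A=7 T=6 G=5 C=6 → Tm = 2·13 + 4·11 = 70°C.
Reverse: A=10 T=4 G=4 C=5 → Tm = 2·14 + 4·9 = 64°C.
|ΔTm| = |70 − 64| = 6°C, > 5°C.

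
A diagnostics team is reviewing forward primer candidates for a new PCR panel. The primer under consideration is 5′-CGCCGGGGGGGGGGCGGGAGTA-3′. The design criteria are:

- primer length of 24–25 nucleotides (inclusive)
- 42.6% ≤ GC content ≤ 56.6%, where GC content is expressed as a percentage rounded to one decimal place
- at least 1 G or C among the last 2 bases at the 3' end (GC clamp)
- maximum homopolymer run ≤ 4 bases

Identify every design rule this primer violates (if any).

Fails: length, GC content, GC clamp, homopolymer run.

Base counts: A=2, T=1, G=15, C=4 (length 22).
length: length 22, outside 24–25 ✗
GC content: GC 19/22 = 86.4%, outside 42.6–56.6% ✗
GC clamp: 3' end TA has 0 G/C, need ≥1 ✗
homopolymer run: longest run = 10, exceeds 4 ✗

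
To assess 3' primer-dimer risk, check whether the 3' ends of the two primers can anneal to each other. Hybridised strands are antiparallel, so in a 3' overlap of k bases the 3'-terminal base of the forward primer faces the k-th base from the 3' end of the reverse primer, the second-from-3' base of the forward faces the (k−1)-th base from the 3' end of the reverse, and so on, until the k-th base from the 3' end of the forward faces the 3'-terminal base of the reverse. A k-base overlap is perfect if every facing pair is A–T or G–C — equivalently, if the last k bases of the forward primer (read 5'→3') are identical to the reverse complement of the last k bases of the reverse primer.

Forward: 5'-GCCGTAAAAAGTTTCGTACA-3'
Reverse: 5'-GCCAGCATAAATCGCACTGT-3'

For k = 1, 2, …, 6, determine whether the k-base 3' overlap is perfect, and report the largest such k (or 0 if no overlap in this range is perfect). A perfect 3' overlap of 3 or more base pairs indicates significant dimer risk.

Longest perfect overlap: 3 complementary base pairs; significant dimer risk (threshold 3).

Last 6 bases (5'→3') — forward …CGTACA, reverse …CACTGT.
Reverse complement of the reverse primer's last 6 bases: ACAGTG; its first k bases are the reverse complement of the reverse primer's last k bases, so a perfect k-base overlap needs the forward primer's last k bases to equal them.
Comparing (forward last k vs required): k=1: A vs A ✓; k=2: CA vs AC ✗; k=3: ACA vs ACA ✓; k=4: TACA vs ACAG ✗; k=5: GTACA vs ACAGT ✗; k=6: CGTACA vs ACAGTG ✗.
Perfect overlaps at k = 1, 3; the largest is 3.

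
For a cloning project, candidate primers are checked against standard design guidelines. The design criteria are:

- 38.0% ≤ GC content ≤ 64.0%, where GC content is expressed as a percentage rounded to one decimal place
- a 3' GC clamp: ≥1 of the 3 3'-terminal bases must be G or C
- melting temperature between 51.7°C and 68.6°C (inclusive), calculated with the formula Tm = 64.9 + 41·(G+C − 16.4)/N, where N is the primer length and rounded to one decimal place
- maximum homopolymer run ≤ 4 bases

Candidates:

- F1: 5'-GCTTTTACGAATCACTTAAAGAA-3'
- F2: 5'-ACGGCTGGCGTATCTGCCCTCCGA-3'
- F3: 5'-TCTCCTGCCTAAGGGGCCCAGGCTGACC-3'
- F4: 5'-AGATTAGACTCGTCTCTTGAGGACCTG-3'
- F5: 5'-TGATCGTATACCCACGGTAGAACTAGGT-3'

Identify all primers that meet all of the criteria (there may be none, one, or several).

F4 and F5.

F1 (23 nt, A=9 T=7 G=3 C=4): GC 7/23 = 30.4%, outside 38.0–64.0% ✗; 3' end GAA has 1 G/C ✓; Tm = 64.9 + 41·(7 − 16.4)/23 = 48.1°C, outside 51.7–68.6°C ✗; longest run = 4 ✓ — fails.
F2 (24 nt, A=3 T=5 G=7 C=9): GC 16/24 = 66.7%, outside 38.0–64.0% ✗; 3' end CGA has 2 G/C ✓; Tm = 64.9 + 41·(16 − 16.4)/24 = 64.2°C ✓; longest run = 3 ✓ — fails.
F3 (28 nt, A=4 T=5 G=8 C=11): GC 19/28 = 67.9%, outside 38.0–64.0% ✗; 3' end ACC has 2 G/C ✓; Tm = 64.9 + 41·(19 − 16.4)/28 = 68.7°C, outside 51.7–68.6°C ✗; longest run = 4 ✓ — fails.
F4 (27 nt, A=6 T=8 G=7 C=6): GC 13/27 = 48.1% ✓; 3' end CTG has 2 G/C ✓; Tm = 64.9 + 41·(13 − 16.4)/27 = 59.7°C ✓; longest run = 2 ✓ — passes.
F5 (28 nt, A=8 T=7 G=7 C=6): GC 13/28 = 46.4% ✓; 3' end GGT has 2 G/C ✓; Tm = 64.9 + 41·(13 − 16.4)/28 = 59.9°C ✓; longest run = 3 ✓ — passes.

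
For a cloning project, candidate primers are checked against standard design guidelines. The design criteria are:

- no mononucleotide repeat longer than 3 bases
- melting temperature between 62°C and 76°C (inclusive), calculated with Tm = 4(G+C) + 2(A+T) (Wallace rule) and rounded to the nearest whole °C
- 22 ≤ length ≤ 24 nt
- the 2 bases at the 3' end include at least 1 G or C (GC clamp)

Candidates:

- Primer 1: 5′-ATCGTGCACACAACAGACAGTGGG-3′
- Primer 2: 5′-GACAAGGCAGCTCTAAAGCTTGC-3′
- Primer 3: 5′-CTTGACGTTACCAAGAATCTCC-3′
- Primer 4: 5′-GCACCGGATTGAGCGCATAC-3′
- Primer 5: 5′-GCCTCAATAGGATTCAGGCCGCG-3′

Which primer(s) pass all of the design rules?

Primer 1, Primer 2, Primer 3 and Primer 5.

Primer 1 (24 nt, A=8 T=3 G=7 C=6): longest run = 3 ✓; Tm = 2·11 + 4·13 = 74°C ✓; length 24 ✓; 3' end GG has 2 G/C ✓ — passes.
Primer 2 (23 nt, A=7 T=4 G=6 C=6): longest run = 3 ✓; Tm = 2·11 + 4·12 = 70°C ✓; length 23 ✓; 3' end GC has 2 G/C ✓ — passes.
Primer 3 (22 nt, A=6 T=6 G=3 C=7): longest run = 2 ✓; Tm = 2·12 + 4·10 = 64°C ✓; length 22 ✓; 3' end CC has 2 G/C ✓ — passes.
Primer 4 (20 nt, A=5 T=3 G=6 C=6): longest run = 2 ✓; Tm = 2·8 + 4·12 = 64°C ✓; length 20, outside 22–24 ✗; 3' end AC has 1 G/C ✓ — fails.
Primer 5 (23 nt, A=5 T=4 G=7 C=7): longest run = 2 ✓; Tm = 2·9 + 4·14 = 74°C ✓; length 23 ✓; 3' end CG has 2 G/C ✓ — passes.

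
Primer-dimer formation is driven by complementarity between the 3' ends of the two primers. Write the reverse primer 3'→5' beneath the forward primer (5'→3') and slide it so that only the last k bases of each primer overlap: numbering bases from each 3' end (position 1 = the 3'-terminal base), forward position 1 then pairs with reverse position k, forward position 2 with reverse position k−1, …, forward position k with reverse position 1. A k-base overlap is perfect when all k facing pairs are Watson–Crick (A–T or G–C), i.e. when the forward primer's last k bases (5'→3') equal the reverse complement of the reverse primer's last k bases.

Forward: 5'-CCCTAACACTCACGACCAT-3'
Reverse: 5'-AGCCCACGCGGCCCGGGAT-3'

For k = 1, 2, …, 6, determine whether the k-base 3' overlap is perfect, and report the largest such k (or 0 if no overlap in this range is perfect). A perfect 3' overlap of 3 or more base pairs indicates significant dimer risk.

Longest perfect overlap: 2 complementary base pairs; below the dimer-risk threshold (threshold 3).

Last 6 bases (5'→3') — forward …GACCAT, reverse …CGGGAT.
Reverse complement of the reverse primer's last 6 bases: ATCCCG; its first k bases are the reverse complement of the reverse primer's last k bases, so a perfect k-base overlap needs the forward primer's last k bases to equal them.
Comparing (forward last k vs required): k=1: T vs A ✗; k=2: AT vs AT ✓; k=3: CAT vs ATC ✗; k=4: CCAT vs ATCC ✗; k=5: ACCAT vs ATCCC ✗; k=6: GACCAT vs ATCCCG ✗.
Only k = 2 is perfect, so the longest perfect 3' overlap is 2.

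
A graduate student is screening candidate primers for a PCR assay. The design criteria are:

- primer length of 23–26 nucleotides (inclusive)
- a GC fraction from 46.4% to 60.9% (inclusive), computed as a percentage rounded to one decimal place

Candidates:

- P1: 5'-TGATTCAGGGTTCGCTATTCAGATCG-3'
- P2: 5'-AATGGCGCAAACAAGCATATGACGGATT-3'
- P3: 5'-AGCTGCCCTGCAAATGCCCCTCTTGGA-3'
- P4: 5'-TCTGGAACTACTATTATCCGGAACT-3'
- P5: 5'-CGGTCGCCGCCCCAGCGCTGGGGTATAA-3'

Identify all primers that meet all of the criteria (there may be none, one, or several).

None of the candidates satisfy all criteria.

P1 (26 nt, A=5 T=9 G=7 C=5): length 26 ✓; GC 12/26 = 46.2%, outside 46.4–60.9% ✗ — fails.
P2 (28 nt, A=11 T=5 G=7 C=5): length 28, outside 23–26 ✗; GC 12/28 = 42.9%, outside 46.4–60.9% ✗ — fails.
P3 (27 nt, A=5 T=6 G=6 C=10): length 27, outside 23–26 ✗; GC 16/27 = 59.3% ✓ — fails.
P4 (25 nt, A=7 T=8 G=4 C=6): length 25 ✓; GC 10/25 = 40.0%, outside 46.4–60.9% ✗ — fails.
P5 (28 nt, A=4 T=4 G=10 C=10): length 28, outside 23–26 ✗; GC 20/28 = 71.4%, outside 46.4–60.9% ✗ — fails.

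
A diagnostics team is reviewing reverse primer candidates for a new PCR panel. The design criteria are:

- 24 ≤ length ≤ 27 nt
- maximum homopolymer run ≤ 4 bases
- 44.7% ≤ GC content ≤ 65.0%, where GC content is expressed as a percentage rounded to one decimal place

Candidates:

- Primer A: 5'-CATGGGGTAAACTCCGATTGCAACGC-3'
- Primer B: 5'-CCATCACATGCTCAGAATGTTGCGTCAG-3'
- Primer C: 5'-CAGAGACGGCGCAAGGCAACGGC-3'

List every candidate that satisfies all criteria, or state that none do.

Primer A only.

Primer A (26 nt, A=7 T=5 G=7 C=7): length 26 ✓; longest run = 4 ✓; GC 14/26 = 53.8% ✓ — passes.
Primer B (28 nt, A=7 T=7 G=6 C=8): length 28, outside 24–27 ✗; longest run = 2 ✓; GC 14/28 = 50.0% ✓ — fails.
Primer C (23 nt, A=7 T=0 G=9 C=7): length 23, outside 24–27 ✗; longest run = 2 ✓; GC 16/23 = 69.6%, outside 44.7–65.0% ✗ — fails.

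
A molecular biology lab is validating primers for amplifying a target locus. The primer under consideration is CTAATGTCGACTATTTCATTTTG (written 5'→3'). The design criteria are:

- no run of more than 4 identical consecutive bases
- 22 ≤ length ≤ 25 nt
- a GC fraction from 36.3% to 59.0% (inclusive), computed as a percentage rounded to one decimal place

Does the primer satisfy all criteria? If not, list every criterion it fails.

Base counts: A=5, T=11, G=3, C=4 (length 23).
homopolymer run: longest run = 4 ✓
length: length 23 ✓
GC content: GC 7/23 = 30.4%, outside 36.3–59.0% ✗

Fails: GC content.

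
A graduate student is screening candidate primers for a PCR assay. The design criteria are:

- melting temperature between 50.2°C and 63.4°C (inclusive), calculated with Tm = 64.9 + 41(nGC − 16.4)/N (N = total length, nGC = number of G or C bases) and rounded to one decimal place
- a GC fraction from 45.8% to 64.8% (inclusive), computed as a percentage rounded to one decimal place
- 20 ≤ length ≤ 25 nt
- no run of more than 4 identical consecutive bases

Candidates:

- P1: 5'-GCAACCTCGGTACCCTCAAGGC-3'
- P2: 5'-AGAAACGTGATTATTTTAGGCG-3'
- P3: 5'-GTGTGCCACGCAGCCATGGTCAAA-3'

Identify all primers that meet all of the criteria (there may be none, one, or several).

P1 (22 nt, A=5 T=3 G=5 C=9): Tm = 64.9 + 41·(14 − 16.4)/22 = 60.4°C ✓; GC 14/22 = 63.6% ✓; length 22 ✓; longest run = 3 ✓ — passes.
P2 (22 nt, A=7 T=7 G=6 C=2): Tm = 64.9 + 41·(8 − 16.4)/22 = 49.2°C, outside 50.2–63.4°C ✗; GC 8/22 = 36.4%, outside 45.8–64.8% ✗; length 22 ✓; longest run = 4 ✓ — fails.
P3 (24 nt, A=6 T=4 G=7 C=7): Tm = 64.9 + 41·(14 − 16.4)/24 = 60.8°C ✓; GC 14/24 = 58.3% ✓; length 24 ✓; longest run = 3 ✓ — passes.

P1 and P3.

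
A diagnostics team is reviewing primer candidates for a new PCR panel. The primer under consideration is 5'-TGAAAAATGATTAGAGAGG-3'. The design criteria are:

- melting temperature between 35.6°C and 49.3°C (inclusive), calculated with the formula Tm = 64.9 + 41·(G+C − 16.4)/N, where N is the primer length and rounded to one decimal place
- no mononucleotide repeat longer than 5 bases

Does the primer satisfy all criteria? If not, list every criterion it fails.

Meets all criteria.

Base counts: A=9, T=4, G=6, C=0 (length 19).
Tm: Tm = 64.9 + 41·(6 − 16.4)/19 = 42.5°C ✓
homopolymer run: longest run = 5 ✓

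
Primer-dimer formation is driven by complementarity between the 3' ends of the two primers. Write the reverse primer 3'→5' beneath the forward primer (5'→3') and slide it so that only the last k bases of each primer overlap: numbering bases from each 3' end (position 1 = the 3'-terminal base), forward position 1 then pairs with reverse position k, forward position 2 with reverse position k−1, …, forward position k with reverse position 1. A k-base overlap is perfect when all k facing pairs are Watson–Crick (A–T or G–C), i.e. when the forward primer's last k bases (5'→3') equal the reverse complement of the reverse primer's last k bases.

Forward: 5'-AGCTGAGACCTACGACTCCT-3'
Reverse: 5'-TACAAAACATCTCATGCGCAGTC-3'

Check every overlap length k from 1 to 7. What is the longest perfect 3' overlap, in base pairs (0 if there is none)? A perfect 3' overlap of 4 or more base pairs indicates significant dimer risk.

Longest perfect overlap: 0 complementary base pairs; below the dimer-risk threshold (threshold 4).

Last 7 bases (5'→3') — forward …GACTCCT, reverse …CGCAGTC.
Reverse complement of the reverse primer's last 7 bases: GACTGCG; its first k bases are the reverse complement of the reverse primer's last k bases, so a perfect k-base overlap needs the forward primer's last k bases to equal them.
Comparing (forward last k vs required): k=1: T vs G ✗; k=2: CT vs GA ✗; k=3: CCT vs GAC ✗; k=4: TCCT vs GACT ✗; k=5: CTCCT vs GACTG ✗; k=6: ACTCCT vs GACTGC ✗; k=7: GACTCCT vs GACTGCG ✗.
No overlap length from 1 to 7 is perfect, so the longest perfect 3' overlap is 0.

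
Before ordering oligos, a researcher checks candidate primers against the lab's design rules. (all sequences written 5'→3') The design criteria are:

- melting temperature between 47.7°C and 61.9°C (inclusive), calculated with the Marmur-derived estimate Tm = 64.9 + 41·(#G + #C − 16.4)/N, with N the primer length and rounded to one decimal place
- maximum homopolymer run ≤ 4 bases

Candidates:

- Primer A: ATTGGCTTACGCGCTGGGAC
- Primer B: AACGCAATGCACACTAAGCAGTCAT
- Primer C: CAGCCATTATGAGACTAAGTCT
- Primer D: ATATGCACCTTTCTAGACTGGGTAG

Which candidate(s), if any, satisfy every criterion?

Primer A, Primer B, Primer C and Primer D.

Primer A (20 nt, A=3 T=5 G=7 C=5): Tm = 64.9 + 41·(12 − 16.4)/20 = 55.9°C ✓; longest run = 3 ✓ — passes.
Primer B (25 nt, A=10 T=4 G=4 C=7): Tm = 64.9 + 41·(11 − 16.4)/25 = 56.0°C ✓; longest run = 2 ✓ — passes.
Primer C (22 nt, A=7 T=6 G=4 C=5): Tm = 64.9 + 41·(9 − 16.4)/22 = 51.1°C ✓; longest run = 2 ✓ — passes.
Primer D (25 nt, A=6 T=8 G=6 C=5): Tm = 64.9 + 41·(11 − 16.4)/25 = 56.0°C ✓; longest run = 3 ✓ — passes.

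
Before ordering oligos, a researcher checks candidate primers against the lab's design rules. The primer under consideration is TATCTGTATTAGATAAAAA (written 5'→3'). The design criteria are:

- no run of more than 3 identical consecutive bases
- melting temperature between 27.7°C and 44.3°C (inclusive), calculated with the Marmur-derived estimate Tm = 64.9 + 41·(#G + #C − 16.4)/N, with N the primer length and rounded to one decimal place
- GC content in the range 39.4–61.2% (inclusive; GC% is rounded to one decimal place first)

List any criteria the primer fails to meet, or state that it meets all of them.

Fails: homopolymer run, GC content.

Base counts: A=9, T=7, G=2, C=1 (length 19).
homopolymer run: longest run = 5, exceeds 3 ✗
Tm: Tm = 64.9 + 41·(3 − 16.4)/19 = 36.0°C ✓
GC content: GC 3/19 = 15.8%, outside 39.4–61.2% ✗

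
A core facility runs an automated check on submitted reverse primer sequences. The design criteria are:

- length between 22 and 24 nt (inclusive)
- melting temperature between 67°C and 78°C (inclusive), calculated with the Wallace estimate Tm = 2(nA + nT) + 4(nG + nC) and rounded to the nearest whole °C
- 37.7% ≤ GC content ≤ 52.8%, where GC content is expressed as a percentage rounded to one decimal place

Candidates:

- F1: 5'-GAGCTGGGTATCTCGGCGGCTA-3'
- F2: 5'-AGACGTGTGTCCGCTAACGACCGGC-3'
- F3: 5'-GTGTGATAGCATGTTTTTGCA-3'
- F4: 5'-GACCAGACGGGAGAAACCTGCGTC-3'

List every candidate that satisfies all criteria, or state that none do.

None of the candidates satisfy all criteria.

F1 (22 nt, A=3 T=5 G=9 C=5): length 22 ✓; Tm = 2·8 + 4·14 = 72°C ✓; GC 14/22 = 63.6%, outside 37.7–52.8% ✗ — fails.
F2 (25 nt, A=5 T=4 G=8 C=8): length 25, outside 22–24 ✗; Tm = 2·9 + 4·16 = 82°C, outside 67–78°C ✗; GC 16/25 = 64.0%, outside 37.7–52.8% ✗ — fails.
F3 (21 nt, A=4 T=9 G=6 C=2): length 21, outside 22–24 ✗; Tm = 2·13 + 4·8 = 58°C, outside 67–78°C ✗; GC 8/21 = 38.1% ✓ — fails.
F4 (24 nt, A=7 T=2 G=8 C=7): length 24 ✓; Tm = 2·9 + 4·15 = 78°C ✓; GC 15/24 = 62.5%, outside 37.7–52.8% ✗ — fails.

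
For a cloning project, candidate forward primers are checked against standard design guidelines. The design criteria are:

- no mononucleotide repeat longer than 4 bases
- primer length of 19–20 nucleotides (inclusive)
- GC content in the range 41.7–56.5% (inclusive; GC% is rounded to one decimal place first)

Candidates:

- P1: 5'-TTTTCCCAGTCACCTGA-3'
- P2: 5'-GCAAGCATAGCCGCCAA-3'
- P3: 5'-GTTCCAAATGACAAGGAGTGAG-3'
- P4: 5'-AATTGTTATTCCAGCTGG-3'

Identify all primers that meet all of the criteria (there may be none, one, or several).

None of the candidates satisfy all criteria.

P1 (17 nt, A=3 T=6 G=2 C=6): longest run = 4 ✓; length 17, outside 19–20 ✗; GC 8/17 = 47.1% ✓ — fails.
P2 (17 nt, A=6 T=1 G=4 C=6): longest run = 2 ✓; length 17, outside 19–20 ✗; GC 10/17 = 58.8%, outside 41.7–56.5% ✗ — fails.
P3 (22 nt, A=8 T=4 G=7 C=3): longest run = 3 ✓; length 22, outside 19–20 ✗; GC 10/22 = 45.5% ✓ — fails.
P4 (18 nt, A=4 T=7 G=4 C=3): longest run = 2 ✓; length 18, outside 19–20 ✗; GC 7/18 = 38.9%, outside 41.7–56.5% ✗ — fails.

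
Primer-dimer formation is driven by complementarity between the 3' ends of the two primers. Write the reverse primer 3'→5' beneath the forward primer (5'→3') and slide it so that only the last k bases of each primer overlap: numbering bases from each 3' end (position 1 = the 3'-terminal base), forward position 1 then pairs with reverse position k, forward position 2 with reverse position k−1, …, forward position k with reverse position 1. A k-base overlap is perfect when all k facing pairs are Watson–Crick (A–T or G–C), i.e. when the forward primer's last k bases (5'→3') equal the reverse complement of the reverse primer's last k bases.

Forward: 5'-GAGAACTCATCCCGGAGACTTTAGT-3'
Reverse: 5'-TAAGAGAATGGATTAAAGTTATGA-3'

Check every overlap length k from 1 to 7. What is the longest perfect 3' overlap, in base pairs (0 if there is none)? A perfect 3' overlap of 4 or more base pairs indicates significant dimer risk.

Last 7 bases (5'→3') — forward …CTTTAGT, reverse …GTTATGA.
Reverse complement of the reverse primer's last 7 bases: TCATAAC; its first k bases are the reverse complement of the reverse primer's last k bases, so a perfect k-base overlap needs the forward primer's last k bases to equal them.
Comparing (forward last k vs required): k=1: T vs T ✓; k=2: GT vs TC ✗; k=3: AGT vs TCA ✗; k=4: TAGT vs TCAT ✗; k=5: TTAGT vs TCATA ✗; k=6: TTTAGT vs TCATAA ✗; k=7: CTTTAGT vs TCATAAC ✗.
Only k = 1 is perfect, so the longest perfect 3' overlap is 1.

Longest perfect overlap: 1 complementary base pair; below the dimer-risk threshold (threshold 4).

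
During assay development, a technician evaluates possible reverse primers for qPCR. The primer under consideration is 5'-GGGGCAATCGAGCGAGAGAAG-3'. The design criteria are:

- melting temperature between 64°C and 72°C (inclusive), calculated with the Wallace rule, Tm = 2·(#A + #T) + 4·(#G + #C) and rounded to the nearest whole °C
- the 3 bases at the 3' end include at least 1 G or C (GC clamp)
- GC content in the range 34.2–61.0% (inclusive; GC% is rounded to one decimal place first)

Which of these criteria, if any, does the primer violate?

Base counts: A=7, T=1, G=10, C=3 (length 21).
Tm: Tm = 2·8 + 4·13 = 68°C ✓
GC clamp: 3' end AAG has 1 G/C ✓
GC content: GC 13/21 = 61.9%, outside 34.2–61.0% ✗

Fails: GC content.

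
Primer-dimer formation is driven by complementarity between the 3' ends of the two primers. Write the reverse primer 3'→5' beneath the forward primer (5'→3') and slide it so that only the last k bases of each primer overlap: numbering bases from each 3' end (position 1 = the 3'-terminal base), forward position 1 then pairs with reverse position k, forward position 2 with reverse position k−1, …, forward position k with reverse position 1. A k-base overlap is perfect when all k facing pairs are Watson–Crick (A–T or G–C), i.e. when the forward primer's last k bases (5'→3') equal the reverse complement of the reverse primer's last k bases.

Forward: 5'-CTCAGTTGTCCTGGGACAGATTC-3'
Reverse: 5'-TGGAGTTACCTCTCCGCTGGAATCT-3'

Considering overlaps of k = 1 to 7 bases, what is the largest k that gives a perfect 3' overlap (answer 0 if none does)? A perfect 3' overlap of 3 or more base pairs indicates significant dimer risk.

Longest perfect overlap: 6 complementary base pairs; significant dimer risk (threshold 3).

Last 7 bases (5'→3') — forward …CAGATTC, reverse …GGAATCT.
Reverse complement of the reverse primer's last 7 bases: AGATTCC; its first k bases are the reverse complement of the reverse primer's last k bases, so a perfect k-base overlap needs the forward primer's last k bases to equal them.
Comparing (forward last k vs required): k=1: C vs A ✗; k=2: TC vs AG ✗; k=3: TTC vs AGA ✗; k=4: ATTC vs AGAT ✗; k=5: GATTC vs AGATT ✗; k=6: AGATTC vs AGATTC ✓; k=7: CAGATTC vs AGATTCC ✗.
Only k = 6 is perfect, so the longest perfect 3' overlap is 6.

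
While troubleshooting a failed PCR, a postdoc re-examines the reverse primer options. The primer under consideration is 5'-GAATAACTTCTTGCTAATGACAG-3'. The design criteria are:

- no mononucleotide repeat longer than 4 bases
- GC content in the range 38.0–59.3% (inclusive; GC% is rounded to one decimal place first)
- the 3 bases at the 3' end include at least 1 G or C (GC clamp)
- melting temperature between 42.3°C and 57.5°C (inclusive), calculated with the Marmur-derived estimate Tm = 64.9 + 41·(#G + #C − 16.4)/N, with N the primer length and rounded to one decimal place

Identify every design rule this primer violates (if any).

Base counts: A=8, T=7, G=4, C=4 (length 23).
homopolymer run: longest run = 2 ✓
GC content: GC 8/23 = 34.8%, outside 38.0–59.3% ✗
GC clamp: 3' end CAG has 2 G/C ✓
Tm: Tm = 64.9 + 41·(8 − 16.4)/23 = 49.9°C ✓

Fails: GC content.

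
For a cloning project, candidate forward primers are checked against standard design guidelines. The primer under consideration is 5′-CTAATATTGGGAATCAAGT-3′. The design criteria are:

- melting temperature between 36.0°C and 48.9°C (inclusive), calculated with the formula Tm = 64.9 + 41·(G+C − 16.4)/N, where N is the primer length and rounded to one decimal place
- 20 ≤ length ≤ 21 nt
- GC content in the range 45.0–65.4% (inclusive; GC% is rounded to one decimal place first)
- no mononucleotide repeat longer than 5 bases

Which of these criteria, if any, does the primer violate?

Base counts: A=7, T=6, G=4, C=2 (length 19).
Tm: Tm = 64.9 + 41·(6 − 16.4)/19 = 42.5°C ✓
length: length 19, outside 20–21 ✗
GC content: GC 6/19 = 31.6%, outside 45.0–65.4% ✗
homopolymer run: longest run = 3 ✓

Fails: length, GC content.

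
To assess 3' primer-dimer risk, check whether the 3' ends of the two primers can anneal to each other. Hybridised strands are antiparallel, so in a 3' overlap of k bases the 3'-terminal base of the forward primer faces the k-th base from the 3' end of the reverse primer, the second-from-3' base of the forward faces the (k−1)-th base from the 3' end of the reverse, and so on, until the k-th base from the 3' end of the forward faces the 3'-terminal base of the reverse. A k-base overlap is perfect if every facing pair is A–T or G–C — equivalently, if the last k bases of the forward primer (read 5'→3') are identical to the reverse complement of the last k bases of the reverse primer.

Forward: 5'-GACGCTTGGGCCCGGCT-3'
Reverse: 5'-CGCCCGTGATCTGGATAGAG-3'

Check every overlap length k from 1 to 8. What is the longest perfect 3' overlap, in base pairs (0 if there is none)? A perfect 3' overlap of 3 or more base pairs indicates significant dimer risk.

Longest perfect overlap: 2 complementary base pairs; below the dimer-risk threshold (threshold 3).

Last 8 bases (5'→3') — forward …GCCCGGCT, reverse …GGATAGAG.
Reverse complement of the reverse primer's last 8 bases: CTCTATCC; its first k bases are the reverse complement of the reverse primer's last k bases, so a perfect k-base overlap needs the forward primer's last k bases to equal them.
Comparing (forward last k vs required): k=1: T vs C ✗; k=2: CT vs CT ✓; k=3: GCT vs CTC ✗; k=4: GGCT vs CTCT ✗; k=5: CGGCT vs CTCTA ✗; k=6: CCGGCT vs CTCTAT ✗; k=7: CCCGGCT vs CTCTATC ✗; k=8: GCCCGGCT vs CTCTATCC ✗.
Only k = 2 is perfect, so the longest perfect 3' overlap is 2.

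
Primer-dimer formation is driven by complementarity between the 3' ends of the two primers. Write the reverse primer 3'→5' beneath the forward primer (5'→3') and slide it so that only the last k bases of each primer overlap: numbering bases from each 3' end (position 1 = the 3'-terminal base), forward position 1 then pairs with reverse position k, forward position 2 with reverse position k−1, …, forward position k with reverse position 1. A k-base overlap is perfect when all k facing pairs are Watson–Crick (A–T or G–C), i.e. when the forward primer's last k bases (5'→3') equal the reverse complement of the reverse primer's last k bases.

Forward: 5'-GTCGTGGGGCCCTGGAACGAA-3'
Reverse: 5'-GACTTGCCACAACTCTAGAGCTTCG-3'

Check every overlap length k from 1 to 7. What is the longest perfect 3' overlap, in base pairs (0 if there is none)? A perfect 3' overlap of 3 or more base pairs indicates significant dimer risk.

Longest perfect overlap: 4 complementary base pairs; significant dimer risk (threshold 3).

Last 7 bases (5'→3') — forward …GAACGAA, reverse …AGCTTCG.
Reverse complement of the reverse primer's last 7 bases: CGAAGCT; its first k bases are the reverse complement of the reverse primer's last k bases, so a perfect k-base overlap needs the forward primer's last k bases to equal them.
Comparing (forward last k vs required): k=1: A vs C ✗; k=2: AA vs CG ✗; k=3: GAA vs CGA ✗; k=4: CGAA vs CGAA ✓; k=5: ACGAA vs CGAAG ✗; k=6: AACGAA vs CGAAGC ✗; k=7: GAACGAA vs CGAAGCT ✗.
Only k = 4 is perfect, so the longest perfect 3' overlap is 4.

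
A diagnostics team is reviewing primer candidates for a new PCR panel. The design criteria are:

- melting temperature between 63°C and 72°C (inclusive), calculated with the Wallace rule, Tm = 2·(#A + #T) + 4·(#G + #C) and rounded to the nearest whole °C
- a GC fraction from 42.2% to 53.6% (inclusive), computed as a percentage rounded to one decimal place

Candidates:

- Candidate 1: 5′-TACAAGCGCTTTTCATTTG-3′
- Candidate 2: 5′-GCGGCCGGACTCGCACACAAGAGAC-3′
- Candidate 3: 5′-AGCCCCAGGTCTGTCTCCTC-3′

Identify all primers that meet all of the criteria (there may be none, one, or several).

Candidate 1 (19 nt, A=4 T=8 G=3 C=4): Tm = 2·12 + 4·7 = 52°C, outside 63–72°C ✗; GC 7/19 = 36.8%, outside 42.2–53.6% ✗ — fails.
Candidate 2 (25 nt, A=7 T=1 G=8 C=9): Tm = 2·8 + 4·17 = 84°C, outside 63–72°C ✗; GC 17/25 = 68.0%, outside 42.2–53.6% ✗ — fails.
Candidate 3 (20 nt, A=2 T=5 G=4 C=9): Tm = 2·7 + 4·13 = 66°C ✓; GC 13/20 = 65.0%, outside 42.2–53.6% ✗ — fails.

None of the candidates satisfy all criteria.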